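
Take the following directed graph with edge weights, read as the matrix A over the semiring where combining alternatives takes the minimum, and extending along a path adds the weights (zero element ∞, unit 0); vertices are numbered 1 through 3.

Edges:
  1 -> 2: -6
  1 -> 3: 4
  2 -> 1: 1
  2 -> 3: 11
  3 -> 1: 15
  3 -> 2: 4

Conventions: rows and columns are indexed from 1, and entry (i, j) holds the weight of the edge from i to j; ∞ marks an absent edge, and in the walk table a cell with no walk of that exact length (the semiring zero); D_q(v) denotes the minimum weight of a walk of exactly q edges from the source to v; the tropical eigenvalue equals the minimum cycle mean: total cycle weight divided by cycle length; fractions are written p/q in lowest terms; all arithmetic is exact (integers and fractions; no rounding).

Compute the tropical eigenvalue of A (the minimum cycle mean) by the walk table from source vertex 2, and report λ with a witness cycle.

q=0: [∞, 0, ∞]
q=1: [1, ∞, 11]
q=2: [26, -5, 5]
q=3: [-4, 9, 6]
Optimal cycle mean attained by: cycle 1->2->1, total (-6) + 1, length 2.
Answer: λ = -5/2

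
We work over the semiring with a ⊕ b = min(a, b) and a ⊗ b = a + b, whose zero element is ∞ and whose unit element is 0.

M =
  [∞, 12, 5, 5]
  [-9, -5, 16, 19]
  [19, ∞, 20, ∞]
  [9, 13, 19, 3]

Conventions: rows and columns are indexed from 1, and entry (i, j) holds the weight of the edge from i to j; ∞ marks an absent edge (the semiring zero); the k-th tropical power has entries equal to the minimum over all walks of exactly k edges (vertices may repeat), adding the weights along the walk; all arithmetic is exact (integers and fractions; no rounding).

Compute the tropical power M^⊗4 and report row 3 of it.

M^⊗2:
  [3, 7, 24, 8]
  [-14, -10, -4, -4]
  [39, 31, 24, 24]
  [4, 8, 14, 6]
M^⊗3:
  [-2, 2, 8, 8]
  [-19, -15, -9, -9]
  [22, 26, 43, 27]
  [-1, 3, 9, 9]
M^⊗4:
  [-7, -3, 3, 3]
  [-24, -20, -14, -14]
  [17, 21, 27, 27]
  [-6, -2, 4, 4]
Answer: row 3 of M^⊗4 = [17, 21, 27, 27]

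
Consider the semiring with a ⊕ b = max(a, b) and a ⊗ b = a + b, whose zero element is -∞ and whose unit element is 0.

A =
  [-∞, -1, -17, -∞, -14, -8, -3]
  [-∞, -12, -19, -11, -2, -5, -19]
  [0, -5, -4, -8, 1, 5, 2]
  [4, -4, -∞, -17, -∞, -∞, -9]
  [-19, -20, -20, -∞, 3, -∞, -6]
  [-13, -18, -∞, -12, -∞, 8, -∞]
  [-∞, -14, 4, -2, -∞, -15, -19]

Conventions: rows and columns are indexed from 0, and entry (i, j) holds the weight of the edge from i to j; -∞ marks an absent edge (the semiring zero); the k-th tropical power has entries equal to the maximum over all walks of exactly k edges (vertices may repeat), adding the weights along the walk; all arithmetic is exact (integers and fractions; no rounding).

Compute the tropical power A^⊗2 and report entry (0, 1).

A^⊗2:
  [-17, -13, 1, -5, -3, 0, -15]
  [-7, -15, -15, -17, 1, 3, -8]
  [-4, -1, 6, 0, 4, 13, -2]
  [-13, 3, -5, -11, -6, -4, 1]
  [-16, -17, -2, -8, 6, -15, -3]
  [-5, -10, -30, -4, -20, 16, -16]
  [4, -1, 0, -4, 5, 9, 6]
Key observation: the optimum is the walk 0->1->1, with weight (-1) + (-12) = -13.
Optimal value attained by: walk 0->1->1.
Answer: (A^⊗2)[0][1] = -13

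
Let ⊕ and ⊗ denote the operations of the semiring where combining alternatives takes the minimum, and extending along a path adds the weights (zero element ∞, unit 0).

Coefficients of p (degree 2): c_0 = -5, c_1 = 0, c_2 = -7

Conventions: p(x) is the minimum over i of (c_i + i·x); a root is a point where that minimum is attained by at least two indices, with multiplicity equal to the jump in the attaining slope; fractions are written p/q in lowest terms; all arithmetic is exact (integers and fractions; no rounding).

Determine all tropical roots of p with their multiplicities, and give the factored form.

hull edge (i=0, c=-5) to (i=2, c=-7): slope -1, span 2
Factored form: p(x) = -7 ⊗ (x ⊕ 1) ⊗ (x ⊕ 1)
Answer: roots = 1 (mult 2)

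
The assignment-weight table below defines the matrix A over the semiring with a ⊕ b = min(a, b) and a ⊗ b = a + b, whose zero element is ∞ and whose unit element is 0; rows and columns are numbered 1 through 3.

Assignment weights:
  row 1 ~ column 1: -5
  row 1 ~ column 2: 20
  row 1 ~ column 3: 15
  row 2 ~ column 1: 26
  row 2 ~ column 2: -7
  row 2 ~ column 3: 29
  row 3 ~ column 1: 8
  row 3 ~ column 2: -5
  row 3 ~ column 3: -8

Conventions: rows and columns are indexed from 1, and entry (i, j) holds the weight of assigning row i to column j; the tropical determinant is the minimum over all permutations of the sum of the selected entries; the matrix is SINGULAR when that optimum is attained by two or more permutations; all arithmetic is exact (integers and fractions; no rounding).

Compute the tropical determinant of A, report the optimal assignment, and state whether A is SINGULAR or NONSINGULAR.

σ = (1, 2, 3): (-5) + (-7) + (-8) = -20
σ = (1, 3, 2): (-5) + 29 + (-5) = 19
σ = (2, 1, 3): 20 + 26 + (-8) = 38
σ = (2, 3, 1): 20 + 29 + 8 = 57
σ = (3, 1, 2): 15 + 26 + (-5) = 36
σ = (3, 2, 1): 15 + (-7) + 8 = 16
Optimal value attained by: σ = (1, 2, 3).
Answer: det⊕(A) = -20; verdict: NONSINGULAR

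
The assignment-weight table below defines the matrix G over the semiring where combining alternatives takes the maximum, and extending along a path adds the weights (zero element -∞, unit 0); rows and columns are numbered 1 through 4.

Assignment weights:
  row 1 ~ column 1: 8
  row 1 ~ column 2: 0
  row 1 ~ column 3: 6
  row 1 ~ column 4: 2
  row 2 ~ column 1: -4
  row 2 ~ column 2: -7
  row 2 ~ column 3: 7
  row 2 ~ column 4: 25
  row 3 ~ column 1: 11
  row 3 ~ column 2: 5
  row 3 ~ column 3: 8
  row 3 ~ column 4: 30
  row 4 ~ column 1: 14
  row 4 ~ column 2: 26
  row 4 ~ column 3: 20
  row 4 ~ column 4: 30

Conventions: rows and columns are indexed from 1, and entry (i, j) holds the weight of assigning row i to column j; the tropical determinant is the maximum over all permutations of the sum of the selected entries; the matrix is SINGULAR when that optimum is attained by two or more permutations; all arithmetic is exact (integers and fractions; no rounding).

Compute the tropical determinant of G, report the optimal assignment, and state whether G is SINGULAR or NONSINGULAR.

σ = (1, 2, 3, 4): 8 + (-7) + 8 + 30 = 39
σ = (1, 2, 4, 3): 8 + (-7) + 30 + 20 = 51
σ = (1, 3, 2, 4): 8 + 7 + 5 + 30 = 50
σ = (1, 3, 4, 2): 8 + 7 + 30 + 26 = 71
σ = (1, 4, 2, 3): 8 + 25 + 5 + 20 = 58
σ = (1, 4, 3, 2): 8 + 25 + 8 + 26 = 67
σ = (2, 1, 3, 4): 0 + (-4) + 8 + 30 = 34
σ = (2, 1, 4, 3): 0 + (-4) + 30 + 20 = 46
σ = (2, 3, 1, 4): 0 + 7 + 11 + 30 = 48
σ = (2, 3, 4, 1): 0 + 7 + 30 + 14 = 51
σ = (2, 4, 1, 3): 0 + 25 + 11 + 20 = 56
σ = (2, 4, 3, 1): 0 + 25 + 8 + 14 = 47
σ = (3, 1, 2, 4): 6 + (-4) + 5 + 30 = 37
σ = (3, 1, 4, 2): 6 + (-4) + 30 + 26 = 58
σ = (3, 2, 1, 4): 6 + (-7) + 11 + 30 = 40
σ = (3, 2, 4, 1): 6 + (-7) + 30 + 14 = 43
σ = (3, 4, 1, 2): 6 + 25 + 11 + 26 = 68
σ = (3, 4, 2, 1): 6 + 25 + 5 + 14 = 50
σ = (4, 1, 2, 3): 2 + (-4) + 5 + 20 = 23
σ = (4, 1, 3, 2): 2 + (-4) + 8 + 26 = 32
σ = (4, 2, 1, 3): 2 + (-7) + 11 + 20 = 26
σ = (4, 2, 3, 1): 2 + (-7) + 8 + 14 = 17
σ = (4, 3, 1, 2): 2 + 7 + 11 + 26 = 46
σ = (4, 3, 2, 1): 2 + 7 + 5 + 14 = 28
Optimal value attained by: σ = (1, 3, 4, 2).
Answer: det⊕(G) = 71; verdict: NONSINGULAR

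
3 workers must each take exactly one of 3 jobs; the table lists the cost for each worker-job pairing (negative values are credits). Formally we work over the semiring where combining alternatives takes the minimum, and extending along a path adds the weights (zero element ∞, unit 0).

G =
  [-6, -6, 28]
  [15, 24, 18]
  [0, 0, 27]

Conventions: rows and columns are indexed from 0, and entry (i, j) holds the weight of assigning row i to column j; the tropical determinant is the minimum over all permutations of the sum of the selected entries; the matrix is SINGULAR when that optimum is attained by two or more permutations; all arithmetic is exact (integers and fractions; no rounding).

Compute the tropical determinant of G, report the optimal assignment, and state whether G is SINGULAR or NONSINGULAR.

σ = (0, 1, 2): (-6) + 24 + 27 = 45
σ = (0, 2, 1): (-6) + 18 + 0 = 12
σ = (1, 0, 2): (-6) + 15 + 27 = 36
σ = (1, 2, 0): (-6) + 18 + 0 = 12
σ = (2, 0, 1): 28 + 15 + 0 = 43
σ = (2, 1, 0): 28 + 24 + 0 = 52
Optimal value attained by: σ = (0, 2, 1).
Answer: det⊕(G) = 12; verdict: SINGULAR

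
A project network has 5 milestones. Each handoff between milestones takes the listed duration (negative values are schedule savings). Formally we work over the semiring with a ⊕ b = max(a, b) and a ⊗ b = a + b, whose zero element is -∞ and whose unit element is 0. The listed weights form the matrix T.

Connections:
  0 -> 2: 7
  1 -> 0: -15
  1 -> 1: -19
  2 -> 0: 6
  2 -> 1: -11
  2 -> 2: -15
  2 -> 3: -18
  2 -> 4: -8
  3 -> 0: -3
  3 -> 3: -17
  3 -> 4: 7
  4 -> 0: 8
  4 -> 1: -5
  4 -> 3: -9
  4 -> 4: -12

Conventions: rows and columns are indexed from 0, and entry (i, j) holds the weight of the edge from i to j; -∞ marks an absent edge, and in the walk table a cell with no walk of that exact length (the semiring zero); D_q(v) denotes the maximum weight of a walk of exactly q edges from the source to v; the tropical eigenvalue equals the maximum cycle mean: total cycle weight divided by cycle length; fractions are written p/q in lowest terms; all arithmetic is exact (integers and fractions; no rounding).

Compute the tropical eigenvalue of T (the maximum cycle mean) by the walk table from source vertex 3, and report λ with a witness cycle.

q=0: [-∞, -∞, -∞, 0, -∞]
q=1: [-3, -∞, -∞, -17, 7]
q=2: [15, 2, 4, -2, -5]
q=3: [10, -7, 22, -14, 5]
q=4: [28, 11, 17, 4, 14]
q=5: [23, 9, 35, 5, 11]
Optimal cycle mean attained by: cycle 0->2->0, total 7 + 6, length 2.
Answer: λ = 13/2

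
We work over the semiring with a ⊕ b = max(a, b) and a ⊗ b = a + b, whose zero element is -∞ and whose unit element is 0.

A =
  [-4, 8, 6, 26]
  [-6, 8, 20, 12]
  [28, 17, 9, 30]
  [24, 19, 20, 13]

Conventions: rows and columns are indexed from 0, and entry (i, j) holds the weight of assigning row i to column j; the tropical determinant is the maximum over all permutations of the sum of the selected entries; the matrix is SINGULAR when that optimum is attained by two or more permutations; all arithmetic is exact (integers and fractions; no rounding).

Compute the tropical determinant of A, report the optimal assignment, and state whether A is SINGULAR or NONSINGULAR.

σ = (0, 1, 2, 3): (-4) + 8 + 9 + 13 = 26
σ = (0, 1, 3, 2): (-4) + 8 + 30 + 20 = 54
σ = (0, 2, 1, 3): (-4) + 20 + 17 + 13 = 46
σ = (0, 2, 3, 1): (-4) + 20 + 30 + 19 = 65
σ = (0, 3, 1, 2): (-4) + 12 + 17 + 20 = 45
σ = (0, 3, 2, 1): (-4) + 12 + 9 + 19 = 36
σ = (1, 0, 2, 3): 8 + (-6) + 9 + 13 = 24
σ = (1, 0, 3, 2): 8 + (-6) + 30 + 20 = 52
σ = (1, 2, 0, 3): 8 + 20 + 28 + 13 = 69
σ = (1, 2, 3, 0): 8 + 20 + 30 + 24 = 82
σ = (1, 3, 0, 2): 8 + 12 + 28 + 20 = 68
σ = (1, 3, 2, 0): 8 + 12 + 9 + 24 = 53
σ = (2, 0, 1, 3): 6 + (-6) + 17 + 13 = 30
σ = (2, 0, 3, 1): 6 + (-6) + 30 + 19 = 49
σ = (2, 1, 0, 3): 6 + 8 + 28 + 13 = 55
σ = (2, 1, 3, 0): 6 + 8 + 30 + 24 = 68
σ = (2, 3, 0, 1): 6 + 12 + 28 + 19 = 65
σ = (2, 3, 1, 0): 6 + 12 + 17 + 24 = 59
σ = (3, 0, 1, 2): 26 + (-6) + 17 + 20 = 57
σ = (3, 0, 2, 1): 26 + (-6) + 9 + 19 = 48
σ = (3, 1, 0, 2): 26 + 8 + 28 + 20 = 82
σ = (3, 1, 2, 0): 26 + 8 + 9 + 24 = 67
σ = (3, 2, 0, 1): 26 + 20 + 28 + 19 = 93
σ = (3, 2, 1, 0): 26 + 20 + 17 + 24 = 87
Optimal value attained by: σ = (3, 2, 0, 1).
Answer: det⊕(A) = 93; verdict: NONSINGULAR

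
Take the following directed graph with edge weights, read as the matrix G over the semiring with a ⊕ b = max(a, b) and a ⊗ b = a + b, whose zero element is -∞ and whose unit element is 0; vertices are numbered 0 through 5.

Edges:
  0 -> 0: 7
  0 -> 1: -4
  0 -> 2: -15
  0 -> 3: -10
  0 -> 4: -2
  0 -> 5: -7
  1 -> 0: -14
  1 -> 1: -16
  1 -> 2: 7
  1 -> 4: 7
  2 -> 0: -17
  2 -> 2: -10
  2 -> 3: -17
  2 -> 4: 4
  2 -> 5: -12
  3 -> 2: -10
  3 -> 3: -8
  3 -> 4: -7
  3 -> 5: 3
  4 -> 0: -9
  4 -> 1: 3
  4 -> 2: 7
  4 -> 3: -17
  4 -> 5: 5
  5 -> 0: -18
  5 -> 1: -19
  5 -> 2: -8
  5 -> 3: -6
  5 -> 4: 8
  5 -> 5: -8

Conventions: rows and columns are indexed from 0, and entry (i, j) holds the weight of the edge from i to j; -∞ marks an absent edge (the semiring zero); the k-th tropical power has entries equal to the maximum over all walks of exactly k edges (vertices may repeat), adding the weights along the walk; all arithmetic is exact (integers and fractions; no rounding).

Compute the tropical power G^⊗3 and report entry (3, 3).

G^⊗2:
  [14, 3, 5, -3, 5, 3]
  [-2, 10, 14, -10, 11, 12]
  [-5, 7, 11, -13, -4, 9]
  [-15, -4, 0, -3, 11, -2]
  [-2, -13, 10, -1, 13, -3]
  [-1, 11, 15, -9, 0, 13]
G^⊗3:
  [21, 10, 12, 4, 12, 10]
  [5, 14, 18, 6, 20, 16]
  [2, -1, 14, 3, 17, 1]
  [2, 14, 18, -6, 6, 16]
  [5, 16, 20, -4, 14, 18]
  [6, 3, 18, 7, 21, 5]
Key observation: the optimum is the walk 3->5->4->3, with weight 3 + 8 + (-17) = -6.
Optimal value attained by: walk 3->5->4->3.
Answer: (G^⊗3)[3][3] = -6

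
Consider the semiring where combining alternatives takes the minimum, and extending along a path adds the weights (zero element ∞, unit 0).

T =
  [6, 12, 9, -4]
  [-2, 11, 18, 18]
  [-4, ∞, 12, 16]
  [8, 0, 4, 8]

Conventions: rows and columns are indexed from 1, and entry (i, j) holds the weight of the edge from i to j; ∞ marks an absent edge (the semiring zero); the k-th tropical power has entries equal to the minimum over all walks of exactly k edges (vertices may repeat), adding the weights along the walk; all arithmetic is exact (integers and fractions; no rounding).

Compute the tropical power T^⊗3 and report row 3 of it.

T^⊗2:
  [4, -4, 0, 2]
  [4, 10, 7, -6]
  [2, 8, 5, -8]
  [-2, 8, 12, 4]
T^⊗3:
  [-6, 2, 6, 0]
  [2, -6, -2, 0]
  [0, -8, -4, -2]
  [4, 4, 7, -6]
Answer: row 3 of T^⊗3 = [0, -8, -4, -2]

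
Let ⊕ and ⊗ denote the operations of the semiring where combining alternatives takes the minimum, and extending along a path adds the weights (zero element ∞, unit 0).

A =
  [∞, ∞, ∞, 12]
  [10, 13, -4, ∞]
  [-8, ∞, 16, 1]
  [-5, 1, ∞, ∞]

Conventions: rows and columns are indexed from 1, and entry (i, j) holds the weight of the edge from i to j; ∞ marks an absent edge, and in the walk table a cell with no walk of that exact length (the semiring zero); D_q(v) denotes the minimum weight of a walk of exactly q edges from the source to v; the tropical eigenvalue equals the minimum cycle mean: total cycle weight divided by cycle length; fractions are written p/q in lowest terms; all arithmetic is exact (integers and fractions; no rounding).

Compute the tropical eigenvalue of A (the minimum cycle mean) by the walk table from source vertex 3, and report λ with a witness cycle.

q=0: [∞, ∞, 0, ∞]
q=1: [-8, ∞, 16, 1]
q=2: [-4, 2, 32, 4]
q=3: [-1, 5, -2, 8]
q=4: [-10, 9, 1, -1]
Optimal cycle mean attained by: cycle 2->3->4->2, total (-4) + 1 + 1, length 3.
Answer: λ = -2/3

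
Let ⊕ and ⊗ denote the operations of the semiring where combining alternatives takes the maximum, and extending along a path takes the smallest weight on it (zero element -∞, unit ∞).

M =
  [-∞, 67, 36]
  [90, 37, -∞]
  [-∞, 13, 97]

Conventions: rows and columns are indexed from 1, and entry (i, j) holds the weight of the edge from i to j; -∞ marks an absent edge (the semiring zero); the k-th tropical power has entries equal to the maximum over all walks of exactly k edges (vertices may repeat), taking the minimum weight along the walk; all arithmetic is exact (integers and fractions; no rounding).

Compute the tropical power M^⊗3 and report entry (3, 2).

M^⊗2:
  [67, 37, 36]
  [37, 67, 36]
  [13, 13, 97]
M^⊗3:
  [37, 67, 36]
  [67, 37, 36]
  [13, 13, 97]
Key observation: the optimum is the walk 3->2->1->2, with weight 13 min 90 min 67 = 13.
Optimal value attained by: walk 3->2->1->2.
Answer: (M^⊗3)[3][2] = 13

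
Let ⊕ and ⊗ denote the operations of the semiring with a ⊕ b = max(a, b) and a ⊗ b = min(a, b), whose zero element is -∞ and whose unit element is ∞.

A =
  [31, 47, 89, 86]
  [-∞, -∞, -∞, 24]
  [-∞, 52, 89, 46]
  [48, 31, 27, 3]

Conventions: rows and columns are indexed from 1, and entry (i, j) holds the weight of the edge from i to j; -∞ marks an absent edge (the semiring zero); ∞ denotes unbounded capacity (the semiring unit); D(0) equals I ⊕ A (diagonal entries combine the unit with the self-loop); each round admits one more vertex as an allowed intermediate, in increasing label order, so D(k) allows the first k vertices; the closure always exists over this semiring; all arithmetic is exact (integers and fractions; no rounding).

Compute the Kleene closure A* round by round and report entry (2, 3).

D(0):
  [∞, 47, 89, 86]
  [-∞, ∞, -∞, 24]
  [-∞, 52, ∞, 46]
  [48, 31, 27, ∞]
D(1):
  [∞, 47, 89, 86]
  [-∞, ∞, -∞, 24]
  [-∞, 52, ∞, 46]
  [48, 47, 48, ∞]
D(2):
  [∞, 47, 89, 86]
  [-∞, ∞, -∞, 24]
  [-∞, 52, ∞, 46]
  [48, 47, 48, ∞]
D(3):
  [∞, 52, 89, 86]
  [-∞, ∞, -∞, 24]
  [-∞, 52, ∞, 46]
  [48, 48, 48, ∞]
D(4):
  [∞, 52, 89, 86]
  [24, ∞, 24, 24]
  [46, 52, ∞, 46]
  [48, 48, 48, ∞]
Answer: A*[2][3] = 24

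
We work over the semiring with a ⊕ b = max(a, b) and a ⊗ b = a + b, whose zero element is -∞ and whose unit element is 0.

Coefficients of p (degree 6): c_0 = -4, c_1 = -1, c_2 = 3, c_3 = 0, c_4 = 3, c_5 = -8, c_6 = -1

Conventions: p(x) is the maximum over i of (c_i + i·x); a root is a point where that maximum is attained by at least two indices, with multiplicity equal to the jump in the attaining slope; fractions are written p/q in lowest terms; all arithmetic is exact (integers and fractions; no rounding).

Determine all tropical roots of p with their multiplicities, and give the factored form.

hull edge (i=0, c=-4) to (i=2, c=3): slope 7/2, span 2
hull edge (i=2, c=3) to (i=4, c=3): slope 0, span 2
hull edge (i=4, c=3) to (i=6, c=-1): slope -2, span 2
Factored form: p(x) = -1 ⊗ (x ⊕ (-7/2)) ⊗ (x ⊕ (-7/2)) ⊗ (x ⊕ 0) ⊗ (x ⊕ 0) ⊗ (x ⊕ 2) ⊗ (x ⊕ 2)
Answer: roots = -7/2 (mult 2), 0 (mult 2), 2 (mult 2)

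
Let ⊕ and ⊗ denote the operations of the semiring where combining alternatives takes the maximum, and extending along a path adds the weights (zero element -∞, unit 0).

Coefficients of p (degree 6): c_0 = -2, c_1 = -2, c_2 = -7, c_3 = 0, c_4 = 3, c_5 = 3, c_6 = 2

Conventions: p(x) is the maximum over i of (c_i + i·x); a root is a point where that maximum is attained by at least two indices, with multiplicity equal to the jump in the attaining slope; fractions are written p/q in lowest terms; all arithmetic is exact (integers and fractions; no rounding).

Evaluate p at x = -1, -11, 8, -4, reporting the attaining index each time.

p(-1) = max(-2+0·(-1)=-2, -2+1·(-1)=-3, -7+2·(-1)=-9, 0+3·(-1)=-3, 3+4·(-1)=-1, 3+5·(-1)=-2, 2+6·(-1)=-4) = -1 (attained by i=4)
p(-11) = max(-2+0·(-11)=-2, -2+1·(-11)=-13, -7+2·(-11)=-29, 0+3·(-11)=-33, 3+4·(-11)=-41, 3+5·(-11)=-52, 2+6·(-11)=-64) = -2 (attained by i=0)
p(8) = max(-2+0·8=-2, -2+1·8=6, -7+2·8=9, 0+3·8=24, 3+4·8=35, 3+5·8=43, 2+6·8=50) = 50 (attained by i=6)
p(-4) = max(-2+0·(-4)=-2, -2+1·(-4)=-6, -7+2·(-4)=-15, 0+3·(-4)=-12, 3+4·(-4)=-13, 3+5·(-4)=-17, 2+6·(-4)=-22) = -2 (attained by i=0)
Answer: p(-1) = -1; p(-11) = -2; p(8) = 50; p(-4) = -2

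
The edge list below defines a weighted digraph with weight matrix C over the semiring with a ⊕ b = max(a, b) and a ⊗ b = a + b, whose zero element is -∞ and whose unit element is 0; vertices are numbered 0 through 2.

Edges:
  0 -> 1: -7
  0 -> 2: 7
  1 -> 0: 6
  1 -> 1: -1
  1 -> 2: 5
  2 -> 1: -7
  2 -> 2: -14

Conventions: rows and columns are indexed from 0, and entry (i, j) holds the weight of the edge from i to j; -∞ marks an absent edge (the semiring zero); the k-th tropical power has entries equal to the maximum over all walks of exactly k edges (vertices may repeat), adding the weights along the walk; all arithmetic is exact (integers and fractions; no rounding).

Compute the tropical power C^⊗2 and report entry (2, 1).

C^⊗2:
  [-1, 0, -2]
  [5, -1, 13]
  [-1, -8, -2]
Key observation: the optimum is the walk 2->1->1, with weight (-7) + (-1) = -8.
Optimal value attained by: walk 2->1->1.
Answer: (C^⊗2)[2][1] = -8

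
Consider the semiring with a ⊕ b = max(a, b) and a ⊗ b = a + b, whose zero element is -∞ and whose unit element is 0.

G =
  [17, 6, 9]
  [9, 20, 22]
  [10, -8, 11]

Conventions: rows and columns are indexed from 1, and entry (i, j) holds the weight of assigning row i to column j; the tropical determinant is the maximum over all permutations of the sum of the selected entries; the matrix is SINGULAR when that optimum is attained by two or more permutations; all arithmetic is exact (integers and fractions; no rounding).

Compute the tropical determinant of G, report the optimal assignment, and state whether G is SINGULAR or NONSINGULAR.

σ = (1, 2, 3): 17 + 20 + 11 = 48
σ = (1, 3, 2): 17 + 22 + (-8) = 31
σ = (2, 1, 3): 6 + 9 + 11 = 26
σ = (2, 3, 1): 6 + 22 + 10 = 38
σ = (3, 1, 2): 9 + 9 + (-8) = 10
σ = (3, 2, 1): 9 + 20 + 10 = 39
Optimal value attained by: σ = (1, 2, 3).
Answer: det⊕(G) = 48; verdict: NONSINGULAR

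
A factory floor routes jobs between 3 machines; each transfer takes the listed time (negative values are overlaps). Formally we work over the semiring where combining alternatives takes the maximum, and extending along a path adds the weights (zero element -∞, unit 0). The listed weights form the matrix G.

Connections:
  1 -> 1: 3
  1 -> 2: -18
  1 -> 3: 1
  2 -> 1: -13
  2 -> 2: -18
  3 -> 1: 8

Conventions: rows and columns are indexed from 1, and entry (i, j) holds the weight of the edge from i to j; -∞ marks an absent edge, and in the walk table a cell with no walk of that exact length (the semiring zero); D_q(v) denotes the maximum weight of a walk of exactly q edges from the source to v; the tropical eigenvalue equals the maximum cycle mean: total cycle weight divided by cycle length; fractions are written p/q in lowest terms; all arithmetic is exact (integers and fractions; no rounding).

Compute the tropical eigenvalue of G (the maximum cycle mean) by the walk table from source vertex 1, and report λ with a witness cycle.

q=0: [0, -∞, -∞]
q=1: [3, -18, 1]
q=2: [9, -15, 4]
q=3: [12, -9, 10]
Optimal cycle mean attained by: cycle 1->3->1, total 1 + 8, length 2.
Answer: λ = 9/2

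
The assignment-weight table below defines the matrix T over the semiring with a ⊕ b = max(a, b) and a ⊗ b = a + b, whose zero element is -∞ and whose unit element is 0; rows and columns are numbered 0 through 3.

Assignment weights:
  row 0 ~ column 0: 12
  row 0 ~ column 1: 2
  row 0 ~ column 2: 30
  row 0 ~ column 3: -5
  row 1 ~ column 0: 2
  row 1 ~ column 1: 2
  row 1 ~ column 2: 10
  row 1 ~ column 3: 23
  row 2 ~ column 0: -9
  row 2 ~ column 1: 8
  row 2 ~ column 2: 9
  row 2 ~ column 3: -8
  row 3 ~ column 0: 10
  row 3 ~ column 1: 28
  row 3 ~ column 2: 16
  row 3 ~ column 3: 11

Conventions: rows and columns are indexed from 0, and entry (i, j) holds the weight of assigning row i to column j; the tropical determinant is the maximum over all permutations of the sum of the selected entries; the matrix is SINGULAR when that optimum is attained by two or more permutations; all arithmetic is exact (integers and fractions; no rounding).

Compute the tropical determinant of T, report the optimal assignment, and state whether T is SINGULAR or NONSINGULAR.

σ = (0, 1, 2, 3): 12 + 2 + 9 + 11 = 34
σ = (0, 1, 3, 2): 12 + 2 + (-8) + 16 = 22
σ = (0, 2, 1, 3): 12 + 10 + 8 + 11 = 41
σ = (0, 2, 3, 1): 12 + 10 + (-8) + 28 = 42
σ = (0, 3, 1, 2): 12 + 23 + 8 + 16 = 59
σ = (0, 3, 2, 1): 12 + 23 + 9 + 28 = 72
σ = (1, 0, 2, 3): 2 + 2 + 9 + 11 = 24
σ = (1, 0, 3, 2): 2 + 2 + (-8) + 16 = 12
σ = (1, 2, 0, 3): 2 + 10 + (-9) + 11 = 14
σ = (1, 2, 3, 0): 2 + 10 + (-8) + 10 = 14
σ = (1, 3, 0, 2): 2 + 23 + (-9) + 16 = 32
σ = (1, 3, 2, 0): 2 + 23 + 9 + 10 = 44
σ = (2, 0, 1, 3): 30 + 2 + 8 + 11 = 51
σ = (2, 0, 3, 1): 30 + 2 + (-8) + 28 = 52
σ = (2, 1, 0, 3): 30 + 2 + (-9) + 11 = 34
σ = (2, 1, 3, 0): 30 + 2 + (-8) + 10 = 34
σ = (2, 3, 0, 1): 30 + 23 + (-9) + 28 = 72
σ = (2, 3, 1, 0): 30 + 23 + 8 + 10 = 71
σ = (3, 0, 1, 2): (-5) + 2 + 8 + 16 = 21
σ = (3, 0, 2, 1): (-5) + 2 + 9 + 28 = 34
σ = (3, 1, 0, 2): (-5) + 2 + (-9) + 16 = 4
σ = (3, 1, 2, 0): (-5) + 2 + 9 + 10 = 16
σ = (3, 2, 0, 1): (-5) + 10 + (-9) + 28 = 24
σ = (3, 2, 1, 0): (-5) + 10 + 8 + 10 = 23
Optimal value attained by: σ = (0, 3, 2, 1).
Answer: det⊕(T) = 72; verdict: SINGULAR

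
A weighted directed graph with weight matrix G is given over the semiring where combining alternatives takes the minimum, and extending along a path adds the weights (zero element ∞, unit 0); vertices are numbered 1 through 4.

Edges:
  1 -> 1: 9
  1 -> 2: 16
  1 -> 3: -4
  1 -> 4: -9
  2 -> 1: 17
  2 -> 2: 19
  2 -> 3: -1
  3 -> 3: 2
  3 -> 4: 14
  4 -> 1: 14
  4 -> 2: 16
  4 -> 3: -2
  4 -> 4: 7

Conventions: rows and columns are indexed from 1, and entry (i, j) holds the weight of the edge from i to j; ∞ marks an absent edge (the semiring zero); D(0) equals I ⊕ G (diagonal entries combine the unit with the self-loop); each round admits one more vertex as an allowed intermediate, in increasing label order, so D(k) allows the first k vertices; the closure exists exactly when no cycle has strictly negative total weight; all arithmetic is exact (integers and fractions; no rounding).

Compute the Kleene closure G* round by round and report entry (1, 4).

D(0):
  [0, 16, -4, -9]
  [17, 0, -1, ∞]
  [∞, ∞, 0, 14]
  [14, 16, -2, 0]
D(1):
  [0, 16, -4, -9]
  [17, 0, -1, 8]
  [∞, ∞, 0, 14]
  [14, 16, -2, 0]
D(2):
  [0, 16, -4, -9]
  [17, 0, -1, 8]
  [∞, ∞, 0, 14]
  [14, 16, -2, 0]
D(3):
  [0, 16, -4, -9]
  [17, 0, -1, 8]
  [∞, ∞, 0, 14]
  [14, 16, -2, 0]
D(4):
  [0, 7, -11, -9]
  [17, 0, -1, 8]
  [28, 30, 0, 14]
  [14, 16, -2, 0]
Answer: G*[1][4] = -9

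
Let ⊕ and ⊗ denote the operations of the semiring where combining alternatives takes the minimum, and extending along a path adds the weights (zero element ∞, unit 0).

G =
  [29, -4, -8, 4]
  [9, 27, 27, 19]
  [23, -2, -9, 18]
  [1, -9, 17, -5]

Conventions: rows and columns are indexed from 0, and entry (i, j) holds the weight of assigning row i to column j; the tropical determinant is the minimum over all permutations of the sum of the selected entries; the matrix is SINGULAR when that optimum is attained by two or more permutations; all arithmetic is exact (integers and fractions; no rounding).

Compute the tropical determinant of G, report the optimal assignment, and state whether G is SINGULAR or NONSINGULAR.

σ = (0, 1, 2, 3): 29 + 27 + (-9) + (-5) = 42
σ = (0, 1, 3, 2): 29 + 27 + 18 + 17 = 91
σ = (0, 2, 1, 3): 29 + 27 + (-2) + (-5) = 49
σ = (0, 2, 3, 1): 29 + 27 + 18 + (-9) = 65
σ = (0, 3, 1, 2): 29 + 19 + (-2) + 17 = 63
σ = (0, 3, 2, 1): 29 + 19 + (-9) + (-9) = 30
σ = (1, 0, 2, 3): (-4) + 9 + (-9) + (-5) = -9
σ = (1, 0, 3, 2): (-4) + 9 + 18 + 17 = 40
σ = (1, 2, 0, 3): (-4) + 27 + 23 + (-5) = 41
σ = (1, 2, 3, 0): (-4) + 27 + 18 + 1 = 42
σ = (1, 3, 0, 2): (-4) + 19 + 23 + 17 = 55
σ = (1, 3, 2, 0): (-4) + 19 + (-9) + 1 = 7
σ = (2, 0, 1, 3): (-8) + 9 + (-2) + (-5) = -6
σ = (2, 0, 3, 1): (-8) + 9 + 18 + (-9) = 10
σ = (2, 1, 0, 3): (-8) + 27 + 23 + (-5) = 37
σ = (2, 1, 3, 0): (-8) + 27 + 18 + 1 = 38
σ = (2, 3, 0, 1): (-8) + 19 + 23 + (-9) = 25
σ = (2, 3, 1, 0): (-8) + 19 + (-2) + 1 = 10
σ = (3, 0, 1, 2): 4 + 9 + (-2) + 17 = 28
σ = (3, 0, 2, 1): 4 + 9 + (-9) + (-9) = -5
σ = (3, 1, 0, 2): 4 + 27 + 23 + 17 = 71
σ = (3, 1, 2, 0): 4 + 27 + (-9) + 1 = 23
σ = (3, 2, 0, 1): 4 + 27 + 23 + (-9) = 45
σ = (3, 2, 1, 0): 4 + 27 + (-2) + 1 = 30
Optimal value attained by: σ = (1, 0, 2, 3).
Answer: det⊕(G) = -9; verdict: NONSINGULAR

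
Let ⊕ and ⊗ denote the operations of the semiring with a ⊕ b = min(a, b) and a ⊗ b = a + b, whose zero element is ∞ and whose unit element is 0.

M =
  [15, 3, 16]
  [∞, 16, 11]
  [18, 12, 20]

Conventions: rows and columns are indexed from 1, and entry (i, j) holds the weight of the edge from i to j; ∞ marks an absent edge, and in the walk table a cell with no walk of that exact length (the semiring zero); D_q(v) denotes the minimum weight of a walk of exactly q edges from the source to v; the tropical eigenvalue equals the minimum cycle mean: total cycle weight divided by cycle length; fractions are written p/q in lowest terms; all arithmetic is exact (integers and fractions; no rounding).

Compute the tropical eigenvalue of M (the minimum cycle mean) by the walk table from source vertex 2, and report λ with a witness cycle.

q=0: [∞, 0, ∞]
q=1: [∞, 16, 11]
q=2: [29, 23, 27]
q=3: [44, 32, 34]
Optimal cycle mean attained by: cycle 1->2->3->1, total 3 + 11 + 18, length 3.
Answer: λ = 32/3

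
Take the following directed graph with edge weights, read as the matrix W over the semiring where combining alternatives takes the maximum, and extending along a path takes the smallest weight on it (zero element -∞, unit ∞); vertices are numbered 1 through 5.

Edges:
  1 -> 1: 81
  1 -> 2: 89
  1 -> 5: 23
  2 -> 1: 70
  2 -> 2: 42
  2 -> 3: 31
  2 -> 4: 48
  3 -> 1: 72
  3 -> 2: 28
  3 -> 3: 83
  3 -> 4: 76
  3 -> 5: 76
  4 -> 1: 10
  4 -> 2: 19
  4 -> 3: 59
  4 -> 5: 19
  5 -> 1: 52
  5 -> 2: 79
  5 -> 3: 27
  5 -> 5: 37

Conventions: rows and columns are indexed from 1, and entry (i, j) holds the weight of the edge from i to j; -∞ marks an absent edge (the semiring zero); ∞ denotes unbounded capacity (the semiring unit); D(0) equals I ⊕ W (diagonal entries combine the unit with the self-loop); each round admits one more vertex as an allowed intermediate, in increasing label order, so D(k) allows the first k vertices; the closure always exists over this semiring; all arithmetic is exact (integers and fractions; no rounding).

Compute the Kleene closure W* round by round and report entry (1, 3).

D(0):
  [∞, 89, -∞, -∞, 23]
  [70, ∞, 31, 48, -∞]
  [72, 28, ∞, 76, 76]
  [10, 19, 59, ∞, 19]
  [52, 79, 27, -∞, ∞]
D(1):
  [∞, 89, -∞, -∞, 23]
  [70, ∞, 31, 48, 23]
  [72, 72, ∞, 76, 76]
  [10, 19, 59, ∞, 19]
  [52, 79, 27, -∞, ∞]
D(2):
  [∞, 89, 31, 48, 23]
  [70, ∞, 31, 48, 23]
  [72, 72, ∞, 76, 76]
  [19, 19, 59, ∞, 19]
  [70, 79, 31, 48, ∞]
D(3):
  [∞, 89, 31, 48, 31]
  [70, ∞, 31, 48, 31]
  [72, 72, ∞, 76, 76]
  [59, 59, 59, ∞, 59]
  [70, 79, 31, 48, ∞]
D(4):
  [∞, 89, 48, 48, 48]
  [70, ∞, 48, 48, 48]
  [72, 72, ∞, 76, 76]
  [59, 59, 59, ∞, 59]
  [70, 79, 48, 48, ∞]
D(5):
  [∞, 89, 48, 48, 48]
  [70, ∞, 48, 48, 48]
  [72, 76, ∞, 76, 76]
  [59, 59, 59, ∞, 59]
  [70, 79, 48, 48, ∞]
Answer: W*[1][3] = 48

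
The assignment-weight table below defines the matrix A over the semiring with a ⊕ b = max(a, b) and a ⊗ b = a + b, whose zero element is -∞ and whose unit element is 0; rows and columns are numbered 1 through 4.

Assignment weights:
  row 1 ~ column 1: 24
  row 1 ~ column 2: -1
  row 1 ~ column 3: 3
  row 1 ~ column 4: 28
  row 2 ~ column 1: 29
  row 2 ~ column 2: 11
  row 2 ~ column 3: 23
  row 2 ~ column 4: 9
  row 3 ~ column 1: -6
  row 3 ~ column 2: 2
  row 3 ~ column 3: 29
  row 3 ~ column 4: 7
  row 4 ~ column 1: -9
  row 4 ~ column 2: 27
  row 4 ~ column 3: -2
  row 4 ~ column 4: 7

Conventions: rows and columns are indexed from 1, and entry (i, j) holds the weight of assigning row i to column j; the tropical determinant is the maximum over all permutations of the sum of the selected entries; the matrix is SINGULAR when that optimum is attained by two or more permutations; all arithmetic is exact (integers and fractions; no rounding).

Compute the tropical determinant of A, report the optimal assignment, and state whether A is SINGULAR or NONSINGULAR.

σ = (1, 2, 3, 4): 24 + 11 + 29 + 7 = 71
σ = (1, 2, 4, 3): 24 + 11 + 7 + (-2) = 40
σ = (1, 3, 2, 4): 24 + 23 + 2 + 7 = 56
σ = (1, 3, 4, 2): 24 + 23 + 7 + 27 = 81
σ = (1, 4, 2, 3): 24 + 9 + 2 + (-2) = 33
σ = (1, 4, 3, 2): 24 + 9 + 29 + 27 = 89
σ = (2, 1, 3, 4): (-1) + 29 + 29 + 7 = 64
σ = (2, 1, 4, 3): (-1) + 29 + 7 + (-2) = 33
σ = (2, 3, 1, 4): (-1) + 23 + (-6) + 7 = 23
σ = (2, 3, 4, 1): (-1) + 23 + 7 + (-9) = 20
σ = (2, 4, 1, 3): (-1) + 9 + (-6) + (-2) = 0
σ = (2, 4, 3, 1): (-1) + 9 + 29 + (-9) = 28
σ = (3, 1, 2, 4): 3 + 29 + 2 + 7 = 41
σ = (3, 1, 4, 2): 3 + 29 + 7 + 27 = 66
σ = (3, 2, 1, 4): 3 + 11 + (-6) + 7 = 15
σ = (3, 2, 4, 1): 3 + 11 + 7 + (-9) = 12
σ = (3, 4, 1, 2): 3 + 9 + (-6) + 27 = 33
σ = (3, 4, 2, 1): 3 + 9 + 2 + (-9) = 5
σ = (4, 1, 2, 3): 28 + 29 + 2 + (-2) = 57
σ = (4, 1, 3, 2): 28 + 29 + 29 + 27 = 113
σ = (4, 2, 1, 3): 28 + 11 + (-6) + (-2) = 31
σ = (4, 2, 3, 1): 28 + 11 + 29 + (-9) = 59
σ = (4, 3, 1, 2): 28 + 23 + (-6) + 27 = 72
σ = (4, 3, 2, 1): 28 + 23 + 2 + (-9) = 44
Optimal value attained by: σ = (4, 1, 3, 2).
Answer: det⊕(A) = 113; verdict: NONSINGULAR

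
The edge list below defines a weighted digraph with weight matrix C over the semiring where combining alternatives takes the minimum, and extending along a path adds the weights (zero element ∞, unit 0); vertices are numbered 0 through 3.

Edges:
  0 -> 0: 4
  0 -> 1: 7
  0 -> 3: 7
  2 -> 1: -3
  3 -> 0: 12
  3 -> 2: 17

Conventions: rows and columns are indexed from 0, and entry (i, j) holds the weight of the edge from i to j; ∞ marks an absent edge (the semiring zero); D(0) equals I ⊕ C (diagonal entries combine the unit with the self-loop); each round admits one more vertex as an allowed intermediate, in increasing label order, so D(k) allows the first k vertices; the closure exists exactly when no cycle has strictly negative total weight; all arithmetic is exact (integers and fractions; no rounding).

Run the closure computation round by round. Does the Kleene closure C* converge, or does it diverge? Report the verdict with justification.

D(0):
  [0, 7, ∞, 7]
  [∞, 0, ∞, ∞]
  [∞, -3, 0, ∞]
  [12, ∞, 17, 0]
D(1):
  [0, 7, ∞, 7]
  [∞, 0, ∞, ∞]
  [∞, -3, 0, ∞]
  [12, 19, 17, 0]
D(2):
  [0, 7, ∞, 7]
  [∞, 0, ∞, ∞]
  [∞, -3, 0, ∞]
  [12, 19, 17, 0]
D(3):
  [0, 7, ∞, 7]
  [∞, 0, ∞, ∞]
  [∞, -3, 0, ∞]
  [12, 14, 17, 0]
D(4):
  [0, 7, 24, 7]
  [∞, 0, ∞, ∞]
  [∞, -3, 0, ∞]
  [12, 14, 17, 0]
Key observation: every diagonal entry stays at the unit through all rounds, so no improving cycle exists.
Answer: CONVERGES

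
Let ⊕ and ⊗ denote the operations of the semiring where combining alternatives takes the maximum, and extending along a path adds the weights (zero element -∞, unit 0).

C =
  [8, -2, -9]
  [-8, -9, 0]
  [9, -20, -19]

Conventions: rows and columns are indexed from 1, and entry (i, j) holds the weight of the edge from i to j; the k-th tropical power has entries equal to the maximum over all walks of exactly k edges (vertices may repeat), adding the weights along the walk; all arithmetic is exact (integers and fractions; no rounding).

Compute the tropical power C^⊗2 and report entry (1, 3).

C^⊗2:
  [16, 6, -1]
  [9, -10, -9]
  [17, 7, 0]
Key observation: the optimum is the walk 1->1->3, with weight 8 + (-9) = -1.
Optimal value attained by: walk 1->1->3.
Answer: (C^⊗2)[1][3] = -1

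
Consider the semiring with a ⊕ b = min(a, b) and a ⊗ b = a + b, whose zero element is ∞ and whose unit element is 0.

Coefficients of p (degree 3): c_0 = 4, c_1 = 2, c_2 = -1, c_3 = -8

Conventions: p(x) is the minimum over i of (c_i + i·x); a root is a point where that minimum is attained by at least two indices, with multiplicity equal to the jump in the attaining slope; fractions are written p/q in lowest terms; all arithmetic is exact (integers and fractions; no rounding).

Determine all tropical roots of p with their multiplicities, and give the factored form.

hull edge (i=0, c=4) to (i=3, c=-8): slope -4, span 3
Factored form: p(x) = -8 ⊗ (x ⊕ 4) ⊗ (x ⊕ 4) ⊗ (x ⊕ 4)
Answer: roots = 4 (mult 3)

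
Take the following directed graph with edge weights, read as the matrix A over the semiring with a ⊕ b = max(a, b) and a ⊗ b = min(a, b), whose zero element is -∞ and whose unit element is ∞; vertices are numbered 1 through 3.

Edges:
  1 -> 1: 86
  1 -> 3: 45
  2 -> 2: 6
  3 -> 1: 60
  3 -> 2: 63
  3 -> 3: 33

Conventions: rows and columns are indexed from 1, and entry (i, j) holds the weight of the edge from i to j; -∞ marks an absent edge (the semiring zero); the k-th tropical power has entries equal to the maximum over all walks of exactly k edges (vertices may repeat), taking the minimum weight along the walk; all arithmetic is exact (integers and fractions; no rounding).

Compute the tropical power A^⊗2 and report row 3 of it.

A^⊗2:
  [86, 45, 45]
  [-∞, 6, -∞]
  [60, 33, 45]
Answer: row 3 of A^⊗2 = [60, 33, 45]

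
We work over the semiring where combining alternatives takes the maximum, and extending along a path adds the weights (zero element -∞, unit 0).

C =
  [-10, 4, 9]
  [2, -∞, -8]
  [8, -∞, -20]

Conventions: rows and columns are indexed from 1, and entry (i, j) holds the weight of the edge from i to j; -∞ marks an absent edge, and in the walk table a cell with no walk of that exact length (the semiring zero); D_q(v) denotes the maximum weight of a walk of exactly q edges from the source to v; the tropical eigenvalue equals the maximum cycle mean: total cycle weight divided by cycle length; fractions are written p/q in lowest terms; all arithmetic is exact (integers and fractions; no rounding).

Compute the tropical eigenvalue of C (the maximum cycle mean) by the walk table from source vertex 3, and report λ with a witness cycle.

q=0: [-∞, -∞, 0]
q=1: [8, -∞, -20]
q=2: [-2, 12, 17]
q=3: [25, 2, 7]
Optimal cycle mean attained by: cycle 1->3->1, total 9 + 8, length 2.
Answer: λ = 17/2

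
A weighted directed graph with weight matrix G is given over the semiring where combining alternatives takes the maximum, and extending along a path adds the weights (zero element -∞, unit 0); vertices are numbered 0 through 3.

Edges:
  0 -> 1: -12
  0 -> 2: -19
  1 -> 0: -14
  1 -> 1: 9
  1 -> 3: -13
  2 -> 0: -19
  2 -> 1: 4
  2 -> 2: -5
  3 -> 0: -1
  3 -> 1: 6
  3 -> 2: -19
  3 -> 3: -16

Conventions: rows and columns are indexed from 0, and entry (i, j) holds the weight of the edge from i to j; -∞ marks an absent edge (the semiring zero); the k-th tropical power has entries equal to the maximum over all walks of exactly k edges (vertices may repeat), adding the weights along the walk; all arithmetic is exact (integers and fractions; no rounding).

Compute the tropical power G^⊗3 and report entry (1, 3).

G^⊗2:
  [-26, -3, -24, -25]
  [-5, 18, -32, -4]
  [-10, 13, -10, -9]
  [-8, 15, -20, -7]
G^⊗3:
  [-17, 6, -29, -16]
  [4, 27, -23, 5]
  [-1, 22, -15, 0]
  [1, 24, -25, 2]
Key observation: the optimum is the walk 1->1->1->3, with weight 9 + 9 + (-13) = 5.
Optimal value attained by: walk 1->1->1->3.
Answer: (G^⊗3)[1][3] = 5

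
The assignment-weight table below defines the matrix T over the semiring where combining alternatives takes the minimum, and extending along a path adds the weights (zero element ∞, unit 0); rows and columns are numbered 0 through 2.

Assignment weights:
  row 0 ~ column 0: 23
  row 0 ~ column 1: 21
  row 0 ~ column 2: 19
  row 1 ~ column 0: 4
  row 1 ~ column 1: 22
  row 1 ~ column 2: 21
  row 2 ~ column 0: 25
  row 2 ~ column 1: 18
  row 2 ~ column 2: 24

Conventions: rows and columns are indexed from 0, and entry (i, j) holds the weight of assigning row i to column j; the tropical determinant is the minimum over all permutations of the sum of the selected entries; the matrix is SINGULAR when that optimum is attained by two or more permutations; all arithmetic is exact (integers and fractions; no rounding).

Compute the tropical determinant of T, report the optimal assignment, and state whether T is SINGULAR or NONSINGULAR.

σ = (0, 1, 2): 23 + 22 + 24 = 69
σ = (0, 2, 1): 23 + 21 + 18 = 62
σ = (1, 0, 2): 21 + 4 + 24 = 49
σ = (1, 2, 0): 21 + 21 + 25 = 67
σ = (2, 0, 1): 19 + 4 + 18 = 41
σ = (2, 1, 0): 19 + 22 + 25 = 66
Optimal value attained by: σ = (2, 0, 1).
Answer: det⊕(T) = 41; verdict: NONSINGULAR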